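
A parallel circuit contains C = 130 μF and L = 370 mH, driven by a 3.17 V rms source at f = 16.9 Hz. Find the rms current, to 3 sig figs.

ω = 2πf = 106.2 rad/s
X_L = ωL = 39.3 Ω
X_C = 1/(ωC) = 72.4 Ω
Parallel: admittances add. Y = 1/(jωL) + jωC
Y = (0 − j0.0116) S
|Y| = 0.0116 S → |Z| = 1/|Y| = 85.8 Ω, ∠Z = −∠Y = 90.0°
I = V/|Z| = 3.17/85.8 = 36.9 mA

36.9 mA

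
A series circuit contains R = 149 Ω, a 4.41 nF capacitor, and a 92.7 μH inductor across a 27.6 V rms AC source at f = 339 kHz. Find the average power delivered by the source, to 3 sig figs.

ω = 2πf = 2.13e+06 rad/s
X_L = ωL = 197 Ω
X_C = 1/(ωC) = 106 Ω
Net reactance X = X_L − X_C = 91.0 Ω
Z = 149 + j91.0 Ω
|Z| = √(149² + 91.0²) = 175 Ω
∠Z = arctan(91.0/149) = 31.4°
I = V/|Z| = 158 mA
P = VI cos φ = 27.6 × 0.158 × cos(31.4°) = 3.72 W

3.72 W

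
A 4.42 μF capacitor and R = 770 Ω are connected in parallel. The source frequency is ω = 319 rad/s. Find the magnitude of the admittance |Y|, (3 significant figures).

1.92 mS

X_C = 1/(ωC) = 709 Ω
Parallel: admittances add. Y = 1/R + jωC
Y = (0.00130 + j0.00141) S
|Y| = 0.00192 S → |Z| = 1/|Y| = 522 Ω, ∠Z = −∠Y = -47.4°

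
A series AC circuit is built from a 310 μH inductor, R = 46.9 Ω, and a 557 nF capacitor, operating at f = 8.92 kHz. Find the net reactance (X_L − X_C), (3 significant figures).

-14.7 Ω

ω = 2πf = 56050 rad/s
X_L = ωL = 17.4 Ω
X_C = 1/(ωC) = 32.0 Ω
X = 17.4 − 32.0 = -14.7 Ω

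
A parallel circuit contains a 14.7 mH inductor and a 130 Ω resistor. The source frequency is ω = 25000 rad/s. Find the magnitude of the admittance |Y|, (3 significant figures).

8.16 mS

X_L = ωL = 368 Ω
Parallel: admittances add. Y = 1/R + 1/(jωL)
Y = (0.00769 − j0.00272) S
|Y| = 0.00816 S → |Z| = 1/|Y| = 123 Ω, ∠Z = −∠Y = 19.5°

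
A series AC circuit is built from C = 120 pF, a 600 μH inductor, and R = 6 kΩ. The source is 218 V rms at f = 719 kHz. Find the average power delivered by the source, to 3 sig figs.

ω = 2πf = 4.518e+06 rad/s
X_L = ωL = 2710 Ω
X_C = 1/(ωC) = 1840 Ω
Net reactance X = X_L − X_C = 866 Ω
Z = 6000 + j866 Ω
|Z| = √(6000² + 866²) = 6060 Ω
∠Z = arctan(866/6000) = 8.21°
I = V/|Z| = 36.0 mA
P = VI cos φ = 218 × 0.0360 × cos(8.21°) = 7.76 W

7.76 W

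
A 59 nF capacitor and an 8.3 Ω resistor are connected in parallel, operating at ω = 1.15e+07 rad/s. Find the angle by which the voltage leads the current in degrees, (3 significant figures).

X_C = 1/(ωC) = 1.47 Ω
Parallel: admittances add. Y = 1/R + jωC
Y = (0.120 + j0.678) S
|Y| = 0.689 S → |Z| = 1/|Y| = 1.45 Ω, ∠Z = −∠Y = -79.9°

-79.9°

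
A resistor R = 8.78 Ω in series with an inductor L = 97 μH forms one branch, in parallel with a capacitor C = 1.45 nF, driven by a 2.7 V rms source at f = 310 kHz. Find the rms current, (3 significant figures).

ω = 2πf = 1.948e+06 rad/s
X_L = ωL = 189 Ω
X_C = 1/(ωC) = 354 Ω
Branch 1 (R+jX_L): Z₁ = 8.78 + j189 Ω, |Z₁| = 189 Ω
Branch 2 (−jX_C): Z₂ = −j354 Ω
Parallel: Z = Z₁Z₂/(Z₁+Z₂), |Z| = 405 Ω, ∠Z = 84.3°
I = V/|Z| = 2.7/405 = 6.67 mA

6.67 mA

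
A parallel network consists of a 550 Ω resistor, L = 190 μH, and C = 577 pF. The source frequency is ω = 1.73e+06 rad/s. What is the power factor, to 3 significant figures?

0.665

X_L = ωL = 329 Ω
X_C = 1/(ωC) = 1000 Ω
Parallel: admittances add. Y = 1/R + 1/(jωL) + jωC
Y = (0.00182 − j0.00204) S
|Y| = 0.00274 S → |Z| = 1/|Y| = 366 Ω, ∠Z = −∠Y = 48.3°
cos φ = cos(48.3°) = 0.665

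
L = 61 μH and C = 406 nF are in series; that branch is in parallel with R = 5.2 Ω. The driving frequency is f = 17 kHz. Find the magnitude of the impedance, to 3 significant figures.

ω = 2πf = 106800 rad/s
X_L = ωL = 6.52 Ω
X_C = 1/(ωC) = 23.1 Ω
Branch 1: Z₁ = R = 5.20 Ω
Branch 2 (series LC): Z₂ = j(X_L − X_C) = −j16.5 Ω
Parallel: Z = Z₁Z₂/(Z₁+Z₂), |Z| = 4.96 Ω, ∠Z = -17.4°

4.96 Ω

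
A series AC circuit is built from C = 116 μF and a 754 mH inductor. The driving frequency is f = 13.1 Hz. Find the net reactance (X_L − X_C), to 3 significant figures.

-42.7 Ω

ω = 2πf = 82.31 rad/s
X_L = ωL = 62.1 Ω
X_C = 1/(ωC) = 105 Ω
X = 62.1 − 105 = -42.7 Ω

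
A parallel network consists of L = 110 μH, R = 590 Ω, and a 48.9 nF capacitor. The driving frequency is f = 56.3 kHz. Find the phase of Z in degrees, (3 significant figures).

78.6°

ω = 2πf = 353700 rad/s
X_L = ωL = 38.9 Ω
X_C = 1/(ωC) = 57.8 Ω
Parallel: admittances add. Y = 1/R + 1/(jωL) + jωC
Y = (0.00169 − j0.00840) S
|Y| = 0.00857 S → |Z| = 1/|Y| = 117 Ω, ∠Z = −∠Y = 78.6°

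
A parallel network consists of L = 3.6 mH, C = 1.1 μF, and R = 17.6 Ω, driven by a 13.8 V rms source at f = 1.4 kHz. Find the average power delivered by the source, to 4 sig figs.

ω = 2πf = 8796 rad/s
X_L = ωL = 31.67 Ω
X_C = 1/(ωC) = 103.3 Ω
Parallel: admittances add. Y = 1/R + 1/(jωL) + jωC
Y = (0.05682 − j0.02190) S
|Y| = 0.06089 S → |Z| = 1/|Y| = 16.42 Ω, ∠Z = −∠Y = 21.08°
I = V/|Z| = 840.3 mA
P = VI cos φ = 13.8 × 0.8403 × cos(21.08°) = 10.82 W

10.82 W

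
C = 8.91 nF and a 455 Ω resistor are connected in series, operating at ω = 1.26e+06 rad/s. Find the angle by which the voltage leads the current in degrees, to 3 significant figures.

X_C = 1/(ωC) = 89.1 Ω
Z = 455 − j89.1 Ω
|Z| = √(455² + 89.1²) = 464 Ω
∠Z = arctan(-89.1/455) = -11.1°

-11.1°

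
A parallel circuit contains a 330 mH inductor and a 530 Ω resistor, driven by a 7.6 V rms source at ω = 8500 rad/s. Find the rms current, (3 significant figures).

X_L = ωL = 2800 Ω
Parallel: admittances add. Y = 1/R + 1/(jωL)
Y = (0.00189 − j0.000357) S
|Y| = 0.00192 S → |Z| = 1/|Y| = 521 Ω, ∠Z = −∠Y = 10.7°
I = V/|Z| = 7.6/521 = 14.6 mA

14.6 mA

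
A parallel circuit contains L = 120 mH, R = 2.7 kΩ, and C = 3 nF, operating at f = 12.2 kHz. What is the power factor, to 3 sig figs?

ω = 2πf = 76650 rad/s
X_L = ωL = 9200 Ω
X_C = 1/(ωC) = 4350 Ω
Parallel: admittances add. Y = 1/R + 1/(jωL) + jωC
Y = (0.000370 + j0.000121) S
|Y| = 0.000390 S → |Z| = 1/|Y| = 2570 Ω, ∠Z = −∠Y = -18.1°
cos φ = cos(-18.1°) = 0.950

0.950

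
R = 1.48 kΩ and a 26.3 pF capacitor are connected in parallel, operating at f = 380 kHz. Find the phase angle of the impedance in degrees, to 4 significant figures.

-5.310°

ω = 2πf = 2.388e+06 rad/s
X_C = 1/(ωC) = 15930 Ω
Parallel: admittances add. Y = 1/R + jωC
Y = (0.0006757 + j6.279e-05) S
|Y| = 0.0006786 S → |Z| = 1/|Y| = 1474 Ω, ∠Z = −∠Y = -5.310°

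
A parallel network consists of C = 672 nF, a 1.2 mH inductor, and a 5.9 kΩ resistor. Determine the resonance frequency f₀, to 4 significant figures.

5.605 kHz

ω₀ = 1/√(LC) = 1/√(0.0012 × 6.72e-07) = 35210 rad/s
f₀ = ω₀/(2π) = 5.605 kHz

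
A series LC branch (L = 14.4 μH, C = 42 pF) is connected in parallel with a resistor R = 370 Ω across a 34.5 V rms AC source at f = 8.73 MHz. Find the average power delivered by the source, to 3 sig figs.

3.22 W

ω = 2πf = 5.485e+07 rad/s
X_L = ωL = 790 Ω
X_C = 1/(ωC) = 434 Ω
Branch 1: Z₁ = R = 370 Ω
Branch 2 (series LC): Z₂ = j(X_L − X_C) = j356 Ω
Parallel: Z = Z₁Z₂/(Z₁+Z₂), |Z| = 256 Ω, ∠Z = 46.1°
I = V/|Z| = 135 mA
P = VI cos φ = 34.5 × 0.135 × cos(46.1°) = 3.22 W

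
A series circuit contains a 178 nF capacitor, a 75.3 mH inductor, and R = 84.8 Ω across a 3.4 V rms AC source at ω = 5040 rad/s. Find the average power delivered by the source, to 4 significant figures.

X_L = ωL = 379.5 Ω
X_C = 1/(ωC) = 1115 Ω
Net reactance X = X_L − X_C = -735.2 Ω
Z = 84.80 − j735.2 Ω
|Z| = √(84.80² + 735.2²) = 740.0 Ω
∠Z = arctan(-735.2/84.80) = -83.42°
I = V/|Z| = 4.594 mA
P = VI cos φ = 3.4 × 0.004594 × cos(-83.42°) = 1.790 mW

1.790 mW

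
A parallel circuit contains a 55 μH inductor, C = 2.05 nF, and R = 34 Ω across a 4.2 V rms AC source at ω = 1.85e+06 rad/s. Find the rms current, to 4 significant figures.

X_L = ωL = 101.8 Ω
X_C = 1/(ωC) = 263.7 Ω
Parallel: admittances add. Y = 1/R + 1/(jωL) + jωC
Y = (0.02941 − j0.006036) S
|Y| = 0.03002 S → |Z| = 1/|Y| = 33.31 Ω, ∠Z = −∠Y = 11.60°
I = V/|Z| = 4.2/33.31 = 126.1 mA

126.1 mA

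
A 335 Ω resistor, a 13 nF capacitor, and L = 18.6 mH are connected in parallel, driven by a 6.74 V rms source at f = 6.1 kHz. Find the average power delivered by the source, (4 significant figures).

135.6 mW

ω = 2πf = 38330 rad/s
X_L = ωL = 712.9 Ω
X_C = 1/(ωC) = 2007 Ω
Parallel: admittances add. Y = 1/R + 1/(jωL) + jωC
Y = (0.002985 − j0.0009045) S
|Y| = 0.003119 S → |Z| = 1/|Y| = 320.6 Ω, ∠Z = −∠Y = 16.86°
I = V/|Z| = 21.02 mA
P = VI cos φ = 6.74 × 0.02102 × cos(16.86°) = 135.6 mW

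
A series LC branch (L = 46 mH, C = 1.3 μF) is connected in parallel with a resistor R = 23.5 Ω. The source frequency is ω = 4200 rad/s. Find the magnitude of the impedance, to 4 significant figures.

9.240 Ω

X_L = ωL = 193.2 Ω
X_C = 1/(ωC) = 183.2 Ω
Branch 1: Z₁ = R = 23.50 Ω
Branch 2 (series LC): Z₂ = j(X_L − X_C) = j10.05 Ω
Parallel: Z = Z₁Z₂/(Z₁+Z₂), |Z| = 9.240 Ω, ∠Z = 66.85°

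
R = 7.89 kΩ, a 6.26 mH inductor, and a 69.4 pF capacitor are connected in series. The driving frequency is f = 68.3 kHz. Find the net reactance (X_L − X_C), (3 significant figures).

-30900 Ω

ω = 2πf = 429100 rad/s
X_L = ωL = 2690 Ω
X_C = 1/(ωC) = 33600 Ω
X = 2690 − 33600 = -30900 Ω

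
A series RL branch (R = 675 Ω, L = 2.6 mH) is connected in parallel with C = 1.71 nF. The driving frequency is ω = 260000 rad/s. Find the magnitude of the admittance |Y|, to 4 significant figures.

796.7 μS

X_L = ωL = 676.0 Ω
X_C = 1/(ωC) = 2249 Ω
Branch 1 (R+jX_L): Z₁ = 675.0 + j676.0 Ω, |Z₁| = 955.3 Ω
Branch 2 (−jX_C): Z₂ = −j2249 Ω
Parallel: Z = Z₁Z₂/(Z₁+Z₂), |Z| = 1255 Ω, ∠Z = 21.82°
|Y| = 1/|Z| = 796.7 μS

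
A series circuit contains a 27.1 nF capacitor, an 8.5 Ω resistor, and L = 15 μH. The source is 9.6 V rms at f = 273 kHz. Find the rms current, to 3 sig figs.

ω = 2πf = 1.715e+06 rad/s
X_L = ωL = 25.7 Ω
X_C = 1/(ωC) = 21.5 Ω
Net reactance X = X_L − X_C = 4.22 Ω
Z = 8.50 + j4.22 Ω
|Z| = √(8.50² + 4.22²) = 9.49 Ω
I = V/|Z| = 9.6/9.49 = 1.01 A

1.01 A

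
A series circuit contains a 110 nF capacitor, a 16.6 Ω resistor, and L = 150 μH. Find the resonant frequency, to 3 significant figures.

ω₀ = 1/√(LC) = 1/√(0.00015 × 1.1e-07) = 246200 rad/s
f₀ = ω₀/(2π) = 39.2 kHz

39.2 kHz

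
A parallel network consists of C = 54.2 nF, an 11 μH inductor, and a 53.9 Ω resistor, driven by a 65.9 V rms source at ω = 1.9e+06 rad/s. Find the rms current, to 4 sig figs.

3.833 A

X_L = ωL = 20.90 Ω
X_C = 1/(ωC) = 9.711 Ω
Parallel: admittances add. Y = 1/R + 1/(jωL) + jωC
Y = (0.01855 + j0.05513) S
|Y| = 0.05817 S → |Z| = 1/|Y| = 17.19 Ω, ∠Z = −∠Y = -71.40°
I = V/|Z| = 65.9/17.19 = 3.833 A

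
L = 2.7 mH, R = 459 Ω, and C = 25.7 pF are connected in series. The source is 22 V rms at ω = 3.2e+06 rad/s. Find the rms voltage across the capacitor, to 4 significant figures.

75.37 V

X_L = ωL = 8640 Ω
X_C = 1/(ωC) = 12160 Ω
Net reactance X = X_L − X_C = -3520 Ω
Z = 459.0 − j3520 Ω
|Z| = √(459.0² + 3520²) = 3549 Ω
I = V/|Z| = 6.198 mA
V_C = I·|Z_C| = 0.006198 × 12160 = 75.37 V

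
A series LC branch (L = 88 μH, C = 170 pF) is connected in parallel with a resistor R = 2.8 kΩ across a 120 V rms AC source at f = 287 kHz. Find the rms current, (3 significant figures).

ω = 2πf = 1.803e+06 rad/s
X_L = ωL = 159 Ω
X_C = 1/(ωC) = 3260 Ω
Branch 1: Z₁ = R = 2800 Ω
Branch 2 (series LC): Z₂ = j(X_L − X_C) = −j3100 Ω
Parallel: Z = Z₁Z₂/(Z₁+Z₂), |Z| = 2080 Ω, ∠Z = -42.1°
I = V/|Z| = 120/2080 = 57.7 mA

57.7 mA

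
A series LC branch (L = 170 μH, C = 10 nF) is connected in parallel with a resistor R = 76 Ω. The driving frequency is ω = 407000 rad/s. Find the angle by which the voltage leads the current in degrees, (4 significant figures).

X_L = ωL = 69.19 Ω
X_C = 1/(ωC) = 245.7 Ω
Branch 1: Z₁ = R = 76.00 Ω
Branch 2 (series LC): Z₂ = j(X_L − X_C) = −j176.5 Ω
Parallel: Z = Z₁Z₂/(Z₁+Z₂), |Z| = 69.80 Ω, ∠Z = -23.30°

-23.30°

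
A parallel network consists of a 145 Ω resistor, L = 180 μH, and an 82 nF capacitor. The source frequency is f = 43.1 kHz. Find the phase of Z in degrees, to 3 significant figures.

-13.8°

ω = 2πf = 270800 rad/s
X_L = ωL = 48.7 Ω
X_C = 1/(ωC) = 45.0 Ω
Parallel: admittances add. Y = 1/R + 1/(jωL) + jωC
Y = (0.00690 + j0.00169) S
|Y| = 0.00710 S → |Z| = 1/|Y| = 141 Ω, ∠Z = −∠Y = -13.8°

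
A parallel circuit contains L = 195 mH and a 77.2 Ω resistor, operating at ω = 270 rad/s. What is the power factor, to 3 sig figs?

0.563

X_L = ωL = 52.6 Ω
Parallel: admittances add. Y = 1/R + 1/(jωL)
Y = (0.0130 − j0.0190) S
|Y| = 0.0230 S → |Z| = 1/|Y| = 43.5 Ω, ∠Z = −∠Y = 55.7°
cos φ = cos(55.7°) = 0.563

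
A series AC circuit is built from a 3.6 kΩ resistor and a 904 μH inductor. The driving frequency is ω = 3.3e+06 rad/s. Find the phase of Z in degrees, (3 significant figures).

X_L = ωL = 2980 Ω
Z = 3600 + j2980 Ω
|Z| = √(3600² + 2980²) = 4680 Ω
∠Z = arctan(2980/3600) = 39.6°

39.6°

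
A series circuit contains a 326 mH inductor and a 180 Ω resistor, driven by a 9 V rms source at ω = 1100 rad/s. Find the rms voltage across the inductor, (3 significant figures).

X_L = ωL = 359 Ω
Z = 180 + j359 Ω
|Z| = √(180² + 359²) = 401 Ω
I = V/|Z| = 22.4 mA
V_L = I·|Z_L| = 0.0224 × 359 = 8.04 V

8.04 V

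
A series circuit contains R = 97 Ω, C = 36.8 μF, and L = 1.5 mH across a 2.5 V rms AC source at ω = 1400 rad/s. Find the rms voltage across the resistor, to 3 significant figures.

X_L = ωL = 2.10 Ω
X_C = 1/(ωC) = 19.4 Ω
Net reactance X = X_L − X_C = -17.3 Ω
Z = 97.0 − j17.3 Ω
|Z| = √(97.0² + 17.3²) = 98.5 Ω
I = V/|Z| = 25.4 mA
V_R = I·|Z_R| = 0.0254 × 97.0 = 2.46 V

2.46 V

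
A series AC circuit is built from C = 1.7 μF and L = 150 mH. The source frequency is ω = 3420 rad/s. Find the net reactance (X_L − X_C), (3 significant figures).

341 Ω

X_L = ωL = 513 Ω
X_C = 1/(ωC) = 172 Ω
X = 513 − 172 = 341 Ω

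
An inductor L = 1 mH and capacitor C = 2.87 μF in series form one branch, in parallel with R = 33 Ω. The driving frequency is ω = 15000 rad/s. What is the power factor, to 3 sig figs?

X_L = ωL = 15.0 Ω
X_C = 1/(ωC) = 23.2 Ω
Branch 1: Z₁ = R = 33.0 Ω
Branch 2 (series LC): Z₂ = j(X_L − X_C) = −j8.23 Ω
Parallel: Z = Z₁Z₂/(Z₁+Z₂), |Z| = 7.98 Ω, ∠Z = -76.0°
cos φ = cos(-76.0°) = 0.242

0.242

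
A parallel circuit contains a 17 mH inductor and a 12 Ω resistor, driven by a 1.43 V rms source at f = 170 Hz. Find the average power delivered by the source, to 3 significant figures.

ω = 2πf = 1068 rad/s
X_L = ωL = 18.2 Ω
Parallel: admittances add. Y = 1/R + 1/(jωL)
Y = (0.0833 − j0.0551) S
|Y| = 0.0999 S → |Z| = 1/|Y| = 10.0 Ω, ∠Z = −∠Y = 33.5°
I = V/|Z| = 143 mA
P = VI cos φ = 1.43 × 0.143 × cos(33.5°) = 170 mW

170 mW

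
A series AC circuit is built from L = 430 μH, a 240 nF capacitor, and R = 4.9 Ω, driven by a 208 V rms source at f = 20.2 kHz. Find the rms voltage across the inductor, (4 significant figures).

509.2 V

ω = 2πf = 126900 rad/s
X_L = ωL = 54.58 Ω
X_C = 1/(ωC) = 32.83 Ω
Net reactance X = X_L − X_C = 21.75 Ω
Z = 4.900 + j21.75 Ω
|Z| = √(4.900² + 21.75²) = 22.29 Ω
I = V/|Z| = 9.331 A
V_L = I·|Z_L| = 9.331 × 54.58 = 509.2 V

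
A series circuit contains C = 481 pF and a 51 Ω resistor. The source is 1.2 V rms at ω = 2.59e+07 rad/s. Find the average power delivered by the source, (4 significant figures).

X_C = 1/(ωC) = 80.27 Ω
Z = 51.00 − j80.27 Ω
|Z| = √(51.00² + 80.27²) = 95.10 Ω
∠Z = arctan(-80.27/51.00) = -57.57°
I = V/|Z| = 12.62 mA
P = VI cos φ = 1.2 × 0.01262 × cos(-57.57°) = 8.120 mW

8.120 mW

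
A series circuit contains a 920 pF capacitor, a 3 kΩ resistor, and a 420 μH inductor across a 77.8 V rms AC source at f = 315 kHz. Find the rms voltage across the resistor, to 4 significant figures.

ω = 2πf = 1.979e+06 rad/s
X_L = ωL = 831.3 Ω
X_C = 1/(ωC) = 549.2 Ω
Net reactance X = X_L − X_C = 282.1 Ω
Z = 3000 + j282.1 Ω
|Z| = √(3000² + 282.1²) = 3013 Ω
I = V/|Z| = 25.82 mA
V_R = I·|Z_R| = 0.02582 × 3000 = 77.46 V

77.46 V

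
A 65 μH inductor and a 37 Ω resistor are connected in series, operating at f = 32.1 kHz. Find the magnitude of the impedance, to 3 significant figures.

39.3 Ω

ω = 2πf = 201700 rad/s
X_L = ωL = 13.1 Ω
Z = 37.0 + j13.1 Ω
|Z| = √(37.0² + 13.1²) = 39.3 Ω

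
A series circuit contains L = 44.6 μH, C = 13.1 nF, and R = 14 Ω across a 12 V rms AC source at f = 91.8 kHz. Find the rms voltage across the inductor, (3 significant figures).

2.87 V

ω = 2πf = 576800 rad/s
X_L = ωL = 25.7 Ω
X_C = 1/(ωC) = 132 Ω
Net reactance X = X_L − X_C = -107 Ω
Z = 14.0 − j107 Ω
|Z| = √(14.0² + 107²) = 108 Ω
I = V/|Z| = 112 mA
V_L = I·|Z_L| = 0.112 × 25.7 = 2.87 V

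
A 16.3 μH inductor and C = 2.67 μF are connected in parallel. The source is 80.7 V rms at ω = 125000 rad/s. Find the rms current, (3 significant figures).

12.7 A

X_L = ωL = 2.04 Ω
X_C = 1/(ωC) = 3.00 Ω
Parallel: admittances add. Y = 1/(jωL) + jωC
Y = (0 − j0.157) S
|Y| = 0.157 S → |Z| = 1/|Y| = 6.37 Ω, ∠Z = −∠Y = 90.0°
I = V/|Z| = 80.7/6.37 = 12.7 A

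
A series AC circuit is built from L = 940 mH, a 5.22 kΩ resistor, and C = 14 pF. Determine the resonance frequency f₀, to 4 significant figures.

43.87 kHz

ω₀ = 1/√(LC) = 1/√(0.94 × 1.4e-11) = 275700 rad/s
f₀ = ω₀/(2π) = 43.87 kHz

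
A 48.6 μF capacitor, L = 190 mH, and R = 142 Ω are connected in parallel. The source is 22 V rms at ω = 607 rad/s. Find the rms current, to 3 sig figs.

484 mA

X_L = ωL = 115 Ω
X_C = 1/(ωC) = 33.9 Ω
Parallel: admittances add. Y = 1/R + 1/(jωL) + jωC
Y = (0.00704 + j0.0208) S
|Y| = 0.0220 S → |Z| = 1/|Y| = 45.5 Ω, ∠Z = −∠Y = -71.3°
I = V/|Z| = 22/45.5 = 484 mA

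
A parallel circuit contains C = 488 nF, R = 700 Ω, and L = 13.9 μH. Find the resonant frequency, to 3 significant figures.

61.1 kHz

ω₀ = 1/√(LC) = 1/√(1.39e-05 × 4.88e-07) = 384000 rad/s
f₀ = ω₀/(2π) = 61.1 kHz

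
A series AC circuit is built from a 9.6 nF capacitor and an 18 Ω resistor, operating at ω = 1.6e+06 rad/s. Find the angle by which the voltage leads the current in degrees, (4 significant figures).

-74.54°

X_C = 1/(ωC) = 65.10 Ω
Z = 18.00 − j65.10 Ω
|Z| = √(18.00² + 65.10²) = 67.55 Ω
∠Z = arctan(-65.10/18.00) = -74.54°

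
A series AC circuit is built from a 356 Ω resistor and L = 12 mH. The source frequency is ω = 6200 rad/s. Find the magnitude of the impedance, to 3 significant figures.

364 Ω

X_L = ωL = 74.4 Ω
Z = 356 + j74.4 Ω
|Z| = √(356² + 74.4²) = 364 Ω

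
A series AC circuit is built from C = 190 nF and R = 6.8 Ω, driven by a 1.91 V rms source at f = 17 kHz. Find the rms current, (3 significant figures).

38.4 mA

ω = 2πf = 106800 rad/s
X_C = 1/(ωC) = 49.3 Ω
Z = 6.80 − j49.3 Ω
|Z| = √(6.80² + 49.3²) = 49.7 Ω
I = V/|Z| = 1.91/49.7 = 38.4 mA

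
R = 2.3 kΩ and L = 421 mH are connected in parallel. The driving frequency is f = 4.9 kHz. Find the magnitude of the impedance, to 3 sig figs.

ω = 2πf = 30790 rad/s
X_L = ωL = 13000 Ω
Parallel: admittances add. Y = 1/R + 1/(jωL)
Y = (0.000435 − j7.72e-05) S
|Y| = 0.000442 S → |Z| = 1/|Y| = 2260 Ω, ∠Z = −∠Y = 10.1°

2260 Ω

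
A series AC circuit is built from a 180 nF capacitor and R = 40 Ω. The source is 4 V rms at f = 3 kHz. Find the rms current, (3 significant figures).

ω = 2πf = 18850 rad/s
X_C = 1/(ωC) = 295 Ω
Z = 40.0 − j295 Ω
|Z| = √(40.0² + 295²) = 297 Ω
I = V/|Z| = 4/297 = 13.4 mA

13.4 mA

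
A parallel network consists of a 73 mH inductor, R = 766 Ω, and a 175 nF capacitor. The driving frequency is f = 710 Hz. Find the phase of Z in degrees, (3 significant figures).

60.3°

ω = 2πf = 4461 rad/s
X_L = ωL = 326 Ω
X_C = 1/(ωC) = 1280 Ω
Parallel: admittances add. Y = 1/R + 1/(jωL) + jωC
Y = (0.00131 − j0.00229) S
|Y| = 0.00264 S → |Z| = 1/|Y| = 379 Ω, ∠Z = −∠Y = 60.3°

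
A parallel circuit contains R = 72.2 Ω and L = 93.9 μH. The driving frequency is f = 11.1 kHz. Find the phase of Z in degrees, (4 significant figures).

84.82°

ω = 2πf = 69740 rad/s
X_L = ωL = 6.549 Ω
Parallel: admittances add. Y = 1/R + 1/(jωL)
Y = (0.01385 − j0.1527) S
|Y| = 0.1533 S → |Z| = 1/|Y| = 6.522 Ω, ∠Z = −∠Y = 84.82°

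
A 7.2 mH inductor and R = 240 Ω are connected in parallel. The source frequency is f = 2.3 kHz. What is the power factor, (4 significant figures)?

0.3978

ω = 2πf = 14450 rad/s
X_L = ωL = 104.0 Ω
Parallel: admittances add. Y = 1/R + 1/(jωL)
Y = (0.004167 − j0.009611) S
|Y| = 0.01048 S → |Z| = 1/|Y| = 95.46 Ω, ∠Z = −∠Y = 66.56°
cos φ = cos(66.56°) = 0.3978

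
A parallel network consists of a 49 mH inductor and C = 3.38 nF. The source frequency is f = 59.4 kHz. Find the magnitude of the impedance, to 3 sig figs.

ω = 2πf = 373200 rad/s
X_L = ωL = 18300 Ω
X_C = 1/(ωC) = 793 Ω
Parallel: admittances add. Y = 1/(jωL) + jωC
Y = (0 + j0.00121) S
|Y| = 0.00121 S → |Z| = 1/|Y| = 829 Ω, ∠Z = −∠Y = -90.0°

829 Ω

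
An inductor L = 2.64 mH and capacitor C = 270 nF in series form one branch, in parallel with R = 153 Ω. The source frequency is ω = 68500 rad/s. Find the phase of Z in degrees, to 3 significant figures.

X_L = ωL = 181 Ω
X_C = 1/(ωC) = 54.1 Ω
Branch 1: Z₁ = R = 153 Ω
Branch 2 (series LC): Z₂ = j(X_L − X_C) = j127 Ω
Parallel: Z = Z₁Z₂/(Z₁+Z₂), |Z| = 97.6 Ω, ∠Z = 50.4°

50.4°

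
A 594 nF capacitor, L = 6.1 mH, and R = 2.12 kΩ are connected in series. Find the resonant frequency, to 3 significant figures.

ω₀ = 1/√(LC) = 1/√(0.0061 × 5.94e-07) = 16610 rad/s
f₀ = ω₀/(2π) = 2.64 kHz

2.64 kHz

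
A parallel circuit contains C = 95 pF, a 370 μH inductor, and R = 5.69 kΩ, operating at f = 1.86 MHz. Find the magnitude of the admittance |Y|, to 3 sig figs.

ω = 2πf = 1.169e+07 rad/s
X_L = ωL = 4320 Ω
X_C = 1/(ωC) = 901 Ω
Parallel: admittances add. Y = 1/R + 1/(jωL) + jωC
Y = (0.000176 + j0.000879) S
|Y| = 0.000896 S → |Z| = 1/|Y| = 1120 Ω, ∠Z = −∠Y = -78.7°

896 μS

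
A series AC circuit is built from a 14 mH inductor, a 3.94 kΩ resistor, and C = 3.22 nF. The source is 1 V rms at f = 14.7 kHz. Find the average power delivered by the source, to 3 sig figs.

199 μW

ω = 2πf = 92360 rad/s
X_L = ωL = 1290 Ω
X_C = 1/(ωC) = 3360 Ω
Net reactance X = X_L − X_C = -2070 Ω
Z = 3940 − j2070 Ω
|Z| = √(3940² + 2070²) = 4450 Ω
∠Z = arctan(-2070/3940) = -27.7°
I = V/|Z| = 225 μA
P = VI cos φ = 1 × 0.000225 × cos(-27.7°) = 199 μW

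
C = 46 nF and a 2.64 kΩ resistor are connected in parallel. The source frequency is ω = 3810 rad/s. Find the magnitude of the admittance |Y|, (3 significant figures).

417 μS

X_C = 1/(ωC) = 5710 Ω
Parallel: admittances add. Y = 1/R + jωC
Y = (0.000379 + j0.000175) S
|Y| = 0.000417 S → |Z| = 1/|Y| = 2400 Ω, ∠Z = −∠Y = -24.8°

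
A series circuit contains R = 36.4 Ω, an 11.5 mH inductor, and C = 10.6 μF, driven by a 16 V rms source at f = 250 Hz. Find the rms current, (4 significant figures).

287.9 mA

ω = 2πf = 1571 rad/s
X_L = ωL = 18.06 Ω
X_C = 1/(ωC) = 60.06 Ω
Net reactance X = X_L − X_C = -41.99 Ω
Z = 36.40 − j41.99 Ω
|Z| = √(36.40² + 41.99²) = 55.57 Ω
I = V/|Z| = 16/55.57 = 287.9 mA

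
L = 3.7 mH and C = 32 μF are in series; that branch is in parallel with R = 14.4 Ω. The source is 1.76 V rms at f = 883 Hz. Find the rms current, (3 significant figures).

170 mA

ω = 2πf = 5548 rad/s
X_L = ωL = 20.5 Ω
X_C = 1/(ωC) = 5.63 Ω
Branch 1: Z₁ = R = 14.4 Ω
Branch 2 (series LC): Z₂ = j(X_L − X_C) = j14.9 Ω
Parallel: Z = Z₁Z₂/(Z₁+Z₂), |Z| = 10.4 Ω, ∠Z = 44.0°
I = V/|Z| = 1.76/10.4 = 170 mA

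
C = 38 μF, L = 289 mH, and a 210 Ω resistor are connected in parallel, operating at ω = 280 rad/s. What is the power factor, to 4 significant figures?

X_L = ωL = 80.92 Ω
X_C = 1/(ωC) = 93.98 Ω
Parallel: admittances add. Y = 1/R + 1/(jωL) + jωC
Y = (0.004762 − j0.001718) S
|Y| = 0.005062 S → |Z| = 1/|Y| = 197.5 Ω, ∠Z = −∠Y = 19.84°
cos φ = cos(19.84°) = 0.9407

0.9407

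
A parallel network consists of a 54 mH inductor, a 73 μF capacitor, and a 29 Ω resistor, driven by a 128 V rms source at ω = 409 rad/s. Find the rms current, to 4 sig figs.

X_L = ωL = 22.09 Ω
X_C = 1/(ωC) = 33.49 Ω
Parallel: admittances add. Y = 1/R + 1/(jωL) + jωC
Y = (0.03448 − j0.01542) S
|Y| = 0.03777 S → |Z| = 1/|Y| = 26.47 Ω, ∠Z = −∠Y = 24.09°
I = V/|Z| = 128/26.47 = 4.835 A

4.835 A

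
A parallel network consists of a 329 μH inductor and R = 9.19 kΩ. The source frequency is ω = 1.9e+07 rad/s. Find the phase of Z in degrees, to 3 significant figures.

55.8°

X_L = ωL = 6250 Ω
Parallel: admittances add. Y = 1/R + 1/(jωL)
Y = (0.000109 − j0.000160) S
|Y| = 0.000193 S → |Z| = 1/|Y| = 5170 Ω, ∠Z = −∠Y = 55.8°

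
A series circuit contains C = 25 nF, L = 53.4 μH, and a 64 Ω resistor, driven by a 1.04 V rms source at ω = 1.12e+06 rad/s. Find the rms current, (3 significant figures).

X_L = ωL = 59.8 Ω
X_C = 1/(ωC) = 35.7 Ω
Net reactance X = X_L − X_C = 24.1 Ω
Z = 64.0 + j24.1 Ω
|Z| = √(64.0² + 24.1²) = 68.4 Ω
I = V/|Z| = 1.04/68.4 = 15.2 mA

15.2 mA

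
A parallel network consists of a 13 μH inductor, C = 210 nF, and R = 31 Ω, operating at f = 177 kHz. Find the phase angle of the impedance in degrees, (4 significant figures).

-78.90°

ω = 2πf = 1.112e+06 rad/s
X_L = ωL = 14.46 Ω
X_C = 1/(ωC) = 4.282 Ω
Parallel: admittances add. Y = 1/R + 1/(jωL) + jωC
Y = (0.03226 + j0.1644) S
|Y| = 0.1675 S → |Z| = 1/|Y| = 5.970 Ω, ∠Z = −∠Y = -78.90°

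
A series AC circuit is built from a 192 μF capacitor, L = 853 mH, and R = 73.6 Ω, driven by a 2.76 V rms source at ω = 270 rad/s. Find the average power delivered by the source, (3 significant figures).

11.2 mW

X_L = ωL = 230 Ω
X_C = 1/(ωC) = 19.3 Ω
Net reactance X = X_L − X_C = 211 Ω
Z = 73.6 + j211 Ω
|Z| = √(73.6² + 211²) = 223 Ω
∠Z = arctan(211/73.6) = 70.8°
I = V/|Z| = 12.3 mA
P = VI cos φ = 2.76 × 0.0123 × cos(70.8°) = 11.2 mW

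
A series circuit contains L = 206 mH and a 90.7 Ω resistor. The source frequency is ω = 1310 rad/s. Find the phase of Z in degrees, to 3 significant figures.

71.4°

X_L = ωL = 270 Ω
Z = 90.7 + j270 Ω
|Z| = √(90.7² + 270²) = 285 Ω
∠Z = arctan(270/90.7) = 71.4°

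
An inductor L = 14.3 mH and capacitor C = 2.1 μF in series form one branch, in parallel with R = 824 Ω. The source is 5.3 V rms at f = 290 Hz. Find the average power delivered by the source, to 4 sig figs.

ω = 2πf = 1822 rad/s
X_L = ωL = 26.06 Ω
X_C = 1/(ωC) = 261.3 Ω
Branch 1: Z₁ = R = 824.0 Ω
Branch 2 (series LC): Z₂ = j(X_L − X_C) = −j235.3 Ω
Parallel: Z = Z₁Z₂/(Z₁+Z₂), |Z| = 226.2 Ω, ∠Z = -74.06°
I = V/|Z| = 23.43 mA
P = VI cos φ = 5.3 × 0.02343 × cos(-74.06°) = 34.09 mW

34.09 mW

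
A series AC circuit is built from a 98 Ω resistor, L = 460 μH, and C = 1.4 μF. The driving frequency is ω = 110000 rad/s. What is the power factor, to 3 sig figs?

0.912

X_L = ωL = 50.6 Ω
X_C = 1/(ωC) = 6.49 Ω
Net reactance X = X_L − X_C = 44.1 Ω
Z = 98.0 + j44.1 Ω
|Z| = √(98.0² + 44.1²) = 107 Ω
∠Z = arctan(44.1/98.0) = 24.2°
cos φ = cos(24.2°) = 0.912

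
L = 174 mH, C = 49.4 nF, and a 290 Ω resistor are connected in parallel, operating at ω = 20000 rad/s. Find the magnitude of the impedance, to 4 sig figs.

X_L = ωL = 3480 Ω
X_C = 1/(ωC) = 1012 Ω
Parallel: admittances add. Y = 1/R + 1/(jωL) + jωC
Y = (0.003448 + j0.0007006) S
|Y| = 0.003519 S → |Z| = 1/|Y| = 284.2 Ω, ∠Z = −∠Y = -11.49°

284.2 Ω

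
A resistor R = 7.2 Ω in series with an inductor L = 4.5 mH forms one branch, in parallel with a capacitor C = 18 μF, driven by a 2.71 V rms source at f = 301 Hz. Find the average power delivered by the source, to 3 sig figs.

426 mW

ω = 2πf = 1891 rad/s
X_L = ωL = 8.51 Ω
X_C = 1/(ωC) = 29.4 Ω
Branch 1 (R+jX_L): Z₁ = 7.20 + j8.51 Ω, |Z₁| = 11.1 Ω
Branch 2 (−jX_C): Z₂ = −j29.4 Ω
Parallel: Z = Z₁Z₂/(Z₁+Z₂), |Z| = 14.8 Ω, ∠Z = 30.7°
I = V/|Z| = 183 mA
P = VI cos φ = 2.71 × 0.183 × cos(30.7°) = 426 mW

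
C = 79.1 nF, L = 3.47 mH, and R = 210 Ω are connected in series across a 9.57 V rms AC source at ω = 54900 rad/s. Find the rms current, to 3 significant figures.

44.8 mA

X_L = ωL = 191 Ω
X_C = 1/(ωC) = 230 Ω
Net reactance X = X_L − X_C = -39.8 Ω
Z = 210 − j39.8 Ω
|Z| = √(210² + 39.8²) = 214 Ω
I = V/|Z| = 9.57/214 = 44.8 mA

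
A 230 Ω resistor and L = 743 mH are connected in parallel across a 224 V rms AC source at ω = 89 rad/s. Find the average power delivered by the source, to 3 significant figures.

X_L = ωL = 66.1 Ω
Parallel: admittances add. Y = 1/R + 1/(jωL)
Y = (0.00435 − j0.0151) S
|Y| = 0.0157 S → |Z| = 1/|Y| = 63.6 Ω, ∠Z = −∠Y = 74.0°
I = V/|Z| = 3.52 A
P = VI cos φ = 224 × 3.52 × cos(74.0°) = 218 W

218 W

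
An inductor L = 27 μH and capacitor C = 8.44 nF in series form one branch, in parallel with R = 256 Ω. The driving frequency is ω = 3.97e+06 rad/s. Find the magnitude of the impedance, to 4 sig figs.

X_L = ωL = 107.2 Ω
X_C = 1/(ωC) = 29.84 Ω
Branch 1: Z₁ = R = 256.0 Ω
Branch 2 (series LC): Z₂ = j(X_L − X_C) = j77.35 Ω
Parallel: Z = Z₁Z₂/(Z₁+Z₂), |Z| = 74.04 Ω, ∠Z = 73.19°

74.04 Ω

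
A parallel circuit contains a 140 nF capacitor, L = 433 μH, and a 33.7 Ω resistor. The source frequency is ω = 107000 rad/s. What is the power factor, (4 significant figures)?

X_L = ωL = 46.33 Ω
X_C = 1/(ωC) = 66.76 Ω
Parallel: admittances add. Y = 1/R + 1/(jωL) + jωC
Y = (0.02967 − j0.006604) S
|Y| = 0.03040 S → |Z| = 1/|Y| = 32.90 Ω, ∠Z = −∠Y = 12.55°
cos φ = cos(12.55°) = 0.9761

0.9761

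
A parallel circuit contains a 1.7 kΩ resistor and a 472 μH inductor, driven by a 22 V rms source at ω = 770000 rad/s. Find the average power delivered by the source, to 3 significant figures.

X_L = ωL = 363 Ω
Parallel: admittances add. Y = 1/R + 1/(jωL)
Y = (0.000588 − j0.00275) S
|Y| = 0.00281 S → |Z| = 1/|Y| = 355 Ω, ∠Z = −∠Y = 77.9°
I = V/|Z| = 61.9 mA
P = VI cos φ = 22 × 0.0619 × cos(77.9°) = 285 mW

285 mW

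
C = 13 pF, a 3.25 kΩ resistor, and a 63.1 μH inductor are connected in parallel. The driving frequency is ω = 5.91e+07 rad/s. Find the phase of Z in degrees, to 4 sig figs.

X_L = ωL = 3729 Ω
X_C = 1/(ωC) = 1302 Ω
Parallel: admittances add. Y = 1/R + 1/(jωL) + jωC
Y = (0.0003077 + j0.0005001) S
|Y| = 0.0005872 S → |Z| = 1/|Y| = 1703 Ω, ∠Z = −∠Y = -58.40°

-58.40°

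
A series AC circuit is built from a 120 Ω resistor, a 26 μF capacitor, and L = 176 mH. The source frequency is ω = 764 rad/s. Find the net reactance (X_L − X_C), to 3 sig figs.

X_L = ωL = 134 Ω
X_C = 1/(ωC) = 50.3 Ω
X = 134 − 50.3 = 84.1 Ω

84.1 Ω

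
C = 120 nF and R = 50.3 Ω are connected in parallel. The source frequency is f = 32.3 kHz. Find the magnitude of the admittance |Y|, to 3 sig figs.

ω = 2πf = 202900 rad/s
X_C = 1/(ωC) = 41.1 Ω
Parallel: admittances add. Y = 1/R + jωC
Y = (0.0199 + j0.0244) S
|Y| = 0.0314 S → |Z| = 1/|Y| = 31.8 Ω, ∠Z = −∠Y = -50.8°

31.4 mS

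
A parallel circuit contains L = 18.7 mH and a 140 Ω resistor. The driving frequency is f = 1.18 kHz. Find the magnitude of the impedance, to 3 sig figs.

98.5 Ω

ω = 2πf = 7414 rad/s
X_L = ωL = 139 Ω
Parallel: admittances add. Y = 1/R + 1/(jωL)
Y = (0.00714 − j0.00721) S
|Y| = 0.0102 S → |Z| = 1/|Y| = 98.5 Ω, ∠Z = −∠Y = 45.3°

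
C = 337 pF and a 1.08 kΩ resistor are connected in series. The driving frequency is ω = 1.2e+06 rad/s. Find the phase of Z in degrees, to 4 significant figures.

-66.41°

X_C = 1/(ωC) = 2473 Ω
Z = 1080 − j2473 Ω
|Z| = √(1080² + 2473²) = 2698 Ω
∠Z = arctan(-2473/1080) = -66.41°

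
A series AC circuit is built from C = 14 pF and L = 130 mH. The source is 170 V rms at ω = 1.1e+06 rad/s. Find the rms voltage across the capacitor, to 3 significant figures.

X_L = ωL = 143000 Ω
X_C = 1/(ωC) = 64900 Ω
Net reactance X = X_L − X_C = 78100 Ω
Z = j78100 Ω
|Z| = √(0² + 78100²) = 78100 Ω
I = V/|Z| = 2.18 mA
V_C = I·|Z_C| = 0.00218 × 64900 = 141 V

141 V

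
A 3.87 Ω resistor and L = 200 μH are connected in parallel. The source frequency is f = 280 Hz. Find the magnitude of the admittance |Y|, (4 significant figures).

ω = 2πf = 1759 rad/s
X_L = ωL = 0.3519 Ω
Parallel: admittances add. Y = 1/R + 1/(jωL)
Y = (0.2584 − j2.842) S
|Y| = 2.854 S → |Z| = 1/|Y| = 0.3504 Ω, ∠Z = −∠Y = 84.80°

2.854 S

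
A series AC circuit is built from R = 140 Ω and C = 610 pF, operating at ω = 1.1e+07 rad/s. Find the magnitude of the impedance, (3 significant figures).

204 Ω

X_C = 1/(ωC) = 149 Ω
Z = 140 − j149 Ω
|Z| = √(140² + 149²) = 204 Ω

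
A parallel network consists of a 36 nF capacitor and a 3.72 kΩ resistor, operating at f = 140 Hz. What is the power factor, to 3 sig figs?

0.993

ω = 2πf = 879.6 rad/s
X_C = 1/(ωC) = 31600 Ω
Parallel: admittances add. Y = 1/R + jωC
Y = (0.000269 + j3.17e-05) S
|Y| = 0.000271 S → |Z| = 1/|Y| = 3690 Ω, ∠Z = −∠Y = -6.72°
cos φ = cos(-6.72°) = 0.993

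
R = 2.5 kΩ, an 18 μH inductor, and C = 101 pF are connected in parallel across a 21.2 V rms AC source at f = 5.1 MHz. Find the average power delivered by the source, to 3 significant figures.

180 mW

ω = 2πf = 3.204e+07 rad/s
X_L = ωL = 577 Ω
X_C = 1/(ωC) = 309 Ω
Parallel: admittances add. Y = 1/R + 1/(jωL) + jωC
Y = (0.000400 + j0.00150) S
|Y| = 0.00156 S → |Z| = 1/|Y| = 643 Ω, ∠Z = −∠Y = -75.1°
I = V/|Z| = 33.0 mA
P = VI cos φ = 21.2 × 0.0330 × cos(-75.1°) = 180 mW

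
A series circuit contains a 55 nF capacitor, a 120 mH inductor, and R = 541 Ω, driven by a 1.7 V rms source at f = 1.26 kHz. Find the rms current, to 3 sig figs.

ω = 2πf = 7917 rad/s
X_L = ωL = 950 Ω
X_C = 1/(ωC) = 2300 Ω
Net reactance X = X_L − X_C = -1350 Ω
Z = 541 − j1350 Ω
|Z| = √(541² + 1350²) = 1450 Ω
I = V/|Z| = 1.7/1450 = 1.17 mA

1.17 mA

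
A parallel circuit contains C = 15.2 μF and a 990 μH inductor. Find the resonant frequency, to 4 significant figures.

1.297 kHz

ω₀ = 1/√(LC) = 1/√(0.00099 × 1.52e-05) = 8152 rad/s
f₀ = ω₀/(2π) = 1.297 kHz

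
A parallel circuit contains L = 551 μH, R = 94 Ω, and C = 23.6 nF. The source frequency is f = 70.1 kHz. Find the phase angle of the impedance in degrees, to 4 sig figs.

-30.53°

ω = 2πf = 440500 rad/s
X_L = ωL = 242.7 Ω
X_C = 1/(ωC) = 96.20 Ω
Parallel: admittances add. Y = 1/R + 1/(jωL) + jωC
Y = (0.01064 + j0.006274) S
|Y| = 0.01235 S → |Z| = 1/|Y| = 80.97 Ω, ∠Z = −∠Y = -30.53°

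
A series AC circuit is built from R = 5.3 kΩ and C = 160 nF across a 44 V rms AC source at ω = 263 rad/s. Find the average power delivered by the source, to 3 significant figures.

17.3 mW

X_C = 1/(ωC) = 23800 Ω
Z = 5300 − j23800 Ω
|Z| = √(5300² + 23800²) = 24300 Ω
∠Z = arctan(-23800/5300) = -77.4°
I = V/|Z| = 1.81 mA
P = VI cos φ = 44 × 0.00181 × cos(-77.4°) = 17.3 mW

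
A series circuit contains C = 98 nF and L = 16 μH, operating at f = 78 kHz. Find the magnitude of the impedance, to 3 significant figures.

ω = 2πf = 490100 rad/s
X_L = ωL = 7.84 Ω
X_C = 1/(ωC) = 20.8 Ω
Net reactance X = X_L − X_C = -13.0 Ω
Z = − j13.0 Ω
|Z| = √(0² + 13.0²) = 13.0 Ω

13.0 Ω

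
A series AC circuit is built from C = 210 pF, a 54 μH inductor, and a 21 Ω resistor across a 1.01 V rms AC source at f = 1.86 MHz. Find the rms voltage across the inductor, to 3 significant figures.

ω = 2πf = 1.169e+07 rad/s
X_L = ωL = 631 Ω
X_C = 1/(ωC) = 407 Ω
Net reactance X = X_L − X_C = 224 Ω
Z = 21.0 + j224 Ω
|Z| = √(21.0² + 224²) = 225 Ω
I = V/|Z| = 4.50 mA
V_L = I·|Z_L| = 0.00450 × 631 = 2.84 V

2.84 V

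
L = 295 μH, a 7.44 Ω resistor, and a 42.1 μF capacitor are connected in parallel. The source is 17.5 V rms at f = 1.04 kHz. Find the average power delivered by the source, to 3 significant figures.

41.2 W

ω = 2πf = 6535 rad/s
X_L = ωL = 1.93 Ω
X_C = 1/(ωC) = 3.64 Ω
Parallel: admittances add. Y = 1/R + 1/(jωL) + jωC
Y = (0.134 − j0.244) S
|Y| = 0.278 S → |Z| = 1/|Y| = 3.59 Ω, ∠Z = −∠Y = 61.1°
I = V/|Z| = 4.87 A
P = VI cos φ = 17.5 × 4.87 × cos(61.1°) = 41.2 W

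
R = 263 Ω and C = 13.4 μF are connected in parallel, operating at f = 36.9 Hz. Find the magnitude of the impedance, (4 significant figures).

ω = 2πf = 231.8 rad/s
X_C = 1/(ωC) = 321.9 Ω
Parallel: admittances add. Y = 1/R + jωC
Y = (0.003802 + j0.003107) S
|Y| = 0.004910 S → |Z| = 1/|Y| = 203.7 Ω, ∠Z = −∠Y = -39.25°

203.7 Ω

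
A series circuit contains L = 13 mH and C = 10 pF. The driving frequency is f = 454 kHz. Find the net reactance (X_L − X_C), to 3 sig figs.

ω = 2πf = 2.853e+06 rad/s
X_L = ωL = 37100 Ω
X_C = 1/(ωC) = 35100 Ω
X = 37100 − 35100 = 2030 Ω

2030 Ω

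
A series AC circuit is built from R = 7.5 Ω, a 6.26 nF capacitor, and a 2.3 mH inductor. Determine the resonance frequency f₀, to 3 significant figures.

ω₀ = 1/√(LC) = 1/√(0.0023 × 6.26e-09) = 263500 rad/s
f₀ = ω₀/(2π) = 41.9 kHz

41.9 kHz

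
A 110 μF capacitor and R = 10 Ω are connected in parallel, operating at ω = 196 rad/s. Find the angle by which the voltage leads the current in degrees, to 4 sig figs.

-12.17°

X_C = 1/(ωC) = 46.38 Ω
Parallel: admittances add. Y = 1/R + jωC
Y = (0.1000 + j0.02156) S
|Y| = 0.1023 S → |Z| = 1/|Y| = 9.775 Ω, ∠Z = −∠Y = -12.17°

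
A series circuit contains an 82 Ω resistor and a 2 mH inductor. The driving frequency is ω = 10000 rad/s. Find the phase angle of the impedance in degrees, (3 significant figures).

13.7°

X_L = ωL = 20.0 Ω
Z = 82.0 + j20.0 Ω
|Z| = √(82.0² + 20.0²) = 84.4 Ω
∠Z = arctan(20.0/82.0) = 13.7°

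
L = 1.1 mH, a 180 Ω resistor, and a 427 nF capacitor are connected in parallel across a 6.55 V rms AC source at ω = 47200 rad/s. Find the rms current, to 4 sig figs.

36.86 mA

X_L = ωL = 51.92 Ω
X_C = 1/(ωC) = 49.62 Ω
Parallel: admittances add. Y = 1/R + 1/(jωL) + jωC
Y = (0.005556 + j0.0008940) S
|Y| = 0.005627 S → |Z| = 1/|Y| = 177.7 Ω, ∠Z = −∠Y = -9.142°
I = V/|Z| = 6.55/177.7 = 36.86 mA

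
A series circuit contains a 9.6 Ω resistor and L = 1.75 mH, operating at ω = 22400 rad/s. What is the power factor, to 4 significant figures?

X_L = ωL = 39.20 Ω
Z = 9.600 + j39.20 Ω
|Z| = √(9.600² + 39.20²) = 40.36 Ω
∠Z = arctan(39.20/9.600) = 76.24°
cos φ = cos(76.24°) = 0.2379

0.2379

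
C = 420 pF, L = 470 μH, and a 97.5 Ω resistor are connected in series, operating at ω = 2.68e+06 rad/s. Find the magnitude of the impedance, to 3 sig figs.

384 Ω

X_L = ωL = 1260 Ω
X_C = 1/(ωC) = 888 Ω
Net reactance X = X_L − X_C = 371 Ω
Z = 97.5 + j371 Ω
|Z| = √(97.5² + 371²) = 384 Ω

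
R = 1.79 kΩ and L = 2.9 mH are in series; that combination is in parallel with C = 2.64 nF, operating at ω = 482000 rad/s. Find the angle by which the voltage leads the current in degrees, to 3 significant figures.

X_L = ωL = 1400 Ω
X_C = 1/(ωC) = 786 Ω
Branch 1 (R+jX_L): Z₁ = 1790 + j1400 Ω, |Z₁| = 2270 Ω
Branch 2 (−jX_C): Z₂ = −j786 Ω
Parallel: Z = Z₁Z₂/(Z₁+Z₂), |Z| = 943 Ω, ∠Z = -70.9°

-70.9°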